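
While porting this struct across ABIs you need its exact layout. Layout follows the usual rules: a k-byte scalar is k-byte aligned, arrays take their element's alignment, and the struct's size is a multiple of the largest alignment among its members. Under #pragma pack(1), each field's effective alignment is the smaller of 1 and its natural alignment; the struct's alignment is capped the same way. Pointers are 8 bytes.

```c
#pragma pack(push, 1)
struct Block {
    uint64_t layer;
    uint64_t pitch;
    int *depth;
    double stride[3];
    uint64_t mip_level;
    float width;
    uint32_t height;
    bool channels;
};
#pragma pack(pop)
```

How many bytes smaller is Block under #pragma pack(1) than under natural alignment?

natural layout:
  layer at 0 (size 8, align 8) → ends 8
  pitch at 8 (size 8, align 8) → ends 16
  depth at 16 (size 8, align 8) → ends 24
  stride at 24 (size 24, align 8) → ends 48
  mip_level at 48 (size 8, align 8) → ends 56
  width at 56 (size 4, align 4) → ends 60
  height at 60 (size 4, align 4) → ends 64
  channels at 64 (size 1, align 1) → ends 65
  tail pad 7 to reach multiple of 8
  total 72 bytes, alignment 8
packed(1) layout:
  layer at 0 (size 8, align 1) → ends 8
  pitch at 8 (size 8, align 1) → ends 16
  depth at 16 (size 8, align 1) → ends 24
  stride at 24 (size 24, align 1) → ends 48
  mip_level at 48 (size 8, align 1) → ends 56
  width at 56 (size 4, align 1) → ends 60
  height at 60 (size 4, align 1) → ends 64
  channels at 64 (size 1, align 1) → ends 65
  total 65 bytes, alignment 1
72 − 65 = 7

7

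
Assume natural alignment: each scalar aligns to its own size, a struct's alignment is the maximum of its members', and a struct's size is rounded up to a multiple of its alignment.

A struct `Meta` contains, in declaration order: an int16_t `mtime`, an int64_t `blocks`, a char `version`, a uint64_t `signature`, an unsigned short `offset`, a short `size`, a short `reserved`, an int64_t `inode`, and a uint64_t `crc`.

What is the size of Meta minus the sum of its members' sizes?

0..2  mtime  (2B, 2-aligned)
2..8  -- padding (6B)
8..16  blocks  (8B, 8-aligned)
16..17  version  (1B, 1-aligned)
17..24  -- padding (7B)
24..32  signature  (8B, 8-aligned)
32..34  offset  (2B, 2-aligned)
34..36  size  (2B, 2-aligned)
36..38  reserved  (2B, 2-aligned)
38..40  -- padding (2B)
40..48  inode  (8B, 8-aligned)
48..56  crc  (8B, 8-aligned)
sizeof = 56, alignof = 8
data bytes 41, size 56 → padding 15

15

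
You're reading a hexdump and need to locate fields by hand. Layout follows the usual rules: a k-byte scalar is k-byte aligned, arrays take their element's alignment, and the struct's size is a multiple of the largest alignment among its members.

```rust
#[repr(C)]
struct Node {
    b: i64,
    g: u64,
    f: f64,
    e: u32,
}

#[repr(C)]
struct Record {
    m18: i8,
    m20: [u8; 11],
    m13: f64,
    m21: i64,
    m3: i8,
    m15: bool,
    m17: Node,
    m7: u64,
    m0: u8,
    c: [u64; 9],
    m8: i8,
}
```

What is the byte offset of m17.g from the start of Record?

48

Node: @0: b [8B, align 8] → 8; @8: g [8B, align 8] → 16; @16: f [8B, align 8] → 24; @24: e [4B, align 4] → 28; +4 tail pad (align 8); size 32, align 8
@0: m18 [1B, align 1] → 1
@1: m20 [11B, align 1] → 12
+4 pad (align 8)
@16: m13 [8B, align 8] → 24
@24: m21 [8B, align 8] → 32
@32: m3 [1B, align 1] → 33
@33: m15 [1B, align 1] → 34
+6 pad (align 8)
@40: m17 [32B, align 8] → 72
within Node: g at 8
40 + 8 = 48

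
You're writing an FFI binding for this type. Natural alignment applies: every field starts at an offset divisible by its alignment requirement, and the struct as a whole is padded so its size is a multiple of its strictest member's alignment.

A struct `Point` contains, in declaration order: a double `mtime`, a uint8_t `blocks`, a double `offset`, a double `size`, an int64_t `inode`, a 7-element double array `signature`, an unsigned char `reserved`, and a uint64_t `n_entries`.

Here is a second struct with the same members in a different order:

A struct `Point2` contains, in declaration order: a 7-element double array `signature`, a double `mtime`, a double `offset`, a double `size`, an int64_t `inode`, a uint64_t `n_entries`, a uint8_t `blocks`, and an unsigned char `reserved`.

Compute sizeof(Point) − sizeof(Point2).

mtime at 0 (size 8, align 8) → ends 8
blocks at 8 (size 1, align 1) → ends 9
pad 7 to align 8 for offset
offset at 16 (size 8, align 8) → ends 24
size at 24 (size 8, align 8) → ends 32
inode at 32 (size 8, align 8) → ends 40
signature at 40 (size 56, align 8) → ends 96
reserved at 96 (size 1, align 1) → ends 97
pad 7 to align 8 for n_entries
n_entries at 104 (size 8, align 8) → ends 112
total 112 bytes, alignment 8
— Point2 —
signature at 0 (size 56, align 8) → ends 56
mtime at 56 (size 8, align 8) → ends 64
offset at 64 (size 8, align 8) → ends 72
size at 72 (size 8, align 8) → ends 80
inode at 80 (size 8, align 8) → ends 88
n_entries at 88 (size 8, align 8) → ends 96
blocks at 96 (size 1, align 1) → ends 97
reserved at 97 (size 1, align 1) → ends 98
tail pad 6 to reach multiple of 8
total 104 bytes, alignment 8
112 − 104 = 8

8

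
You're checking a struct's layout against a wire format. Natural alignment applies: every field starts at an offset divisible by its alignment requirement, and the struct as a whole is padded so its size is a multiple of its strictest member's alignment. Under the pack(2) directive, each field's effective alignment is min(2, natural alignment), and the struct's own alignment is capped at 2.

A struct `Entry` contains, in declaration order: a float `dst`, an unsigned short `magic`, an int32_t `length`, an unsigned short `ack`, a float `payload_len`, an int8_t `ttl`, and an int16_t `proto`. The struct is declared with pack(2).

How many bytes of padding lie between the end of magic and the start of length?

@0: dst [4B, align 2] → 4
@4: magic [2B, align 2] → 6
@6: length [4B, align 2] → 10

0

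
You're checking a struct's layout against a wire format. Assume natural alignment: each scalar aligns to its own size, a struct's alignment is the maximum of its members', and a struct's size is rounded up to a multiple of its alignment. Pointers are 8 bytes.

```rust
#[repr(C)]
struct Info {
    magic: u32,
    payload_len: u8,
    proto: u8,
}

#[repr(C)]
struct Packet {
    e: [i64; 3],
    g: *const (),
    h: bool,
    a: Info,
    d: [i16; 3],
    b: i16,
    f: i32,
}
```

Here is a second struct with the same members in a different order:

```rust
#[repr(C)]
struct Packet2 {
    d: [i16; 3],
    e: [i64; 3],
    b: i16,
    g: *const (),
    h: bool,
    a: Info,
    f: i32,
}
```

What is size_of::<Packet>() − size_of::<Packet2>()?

Info: magic at 0 (size 4, align 4) → ends 4; payload_len at 4 (size 1, align 1) → ends 5; proto at 5 (size 1, align 1) → ends 6; tail pad 2 to reach multiple of 4; total 8 bytes, alignment 4
e at 0 (size 24, align 8) → ends 24
g at 24 (size 8, align 8) → ends 32
h at 32 (size 1, align 1) → ends 33
pad 3 to align 4 for a
a at 36 (size 8, align 4) → ends 44
d at 44 (size 6, align 2) → ends 50
b at 50 (size 2, align 2) → ends 52
f at 52 (size 4, align 4) → ends 56
total 56 bytes, alignment 8
— Packet2 —
d at 0 (size 6, align 2) → ends 6
pad 2 to align 8 for e
e at 8 (size 24, align 8) → ends 32
b at 32 (size 2, align 2) → ends 34
pad 6 to align 8 for g
g at 40 (size 8, align 8) → ends 48
h at 48 (size 1, align 1) → ends 49
pad 3 to align 4 for a
a at 52 (size 8, align 4) → ends 60
f at 60 (size 4, align 4) → ends 64
total 64 bytes, alignment 8
56 − 64 = -8

-8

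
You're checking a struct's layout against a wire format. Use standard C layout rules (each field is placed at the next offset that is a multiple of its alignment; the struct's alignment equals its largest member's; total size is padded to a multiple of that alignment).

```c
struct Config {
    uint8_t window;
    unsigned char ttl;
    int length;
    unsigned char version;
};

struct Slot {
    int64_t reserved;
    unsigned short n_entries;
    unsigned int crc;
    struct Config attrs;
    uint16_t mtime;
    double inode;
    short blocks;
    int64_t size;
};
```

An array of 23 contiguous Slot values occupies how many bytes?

Config: @0: window [1B, align 1] → 1; @1: ttl [1B, align 1] → 2; +2 pad (align 4); @4: length [4B, align 4] → 8; @8: version [1B, align 1] → 9; +3 tail pad (align 4); size 12, align 4
@0: reserved [8B, align 8] → 8
@8: n_entries [2B, align 2] → 10
+2 pad (align 4)
@12: crc [4B, align 4] → 16
@16: attrs [12B, align 4] → 28
@28: mtime [2B, align 2] → 30
+2 pad (align 8)
@32: inode [8B, align 8] → 40
@40: blocks [2B, align 2] → 42
+6 pad (align 8)
@48: size [8B, align 8] → 56
size 56, align 8
array of 23: 23 × 56 = 1288

1288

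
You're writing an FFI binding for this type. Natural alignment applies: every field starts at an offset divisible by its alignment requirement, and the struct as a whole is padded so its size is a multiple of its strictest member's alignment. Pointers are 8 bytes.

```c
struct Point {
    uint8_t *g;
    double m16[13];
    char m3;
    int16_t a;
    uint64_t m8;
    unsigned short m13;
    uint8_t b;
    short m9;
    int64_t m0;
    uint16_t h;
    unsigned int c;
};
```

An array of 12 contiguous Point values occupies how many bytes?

1824

@0: g [8B, align 8] → 8
@8: m16 [104B, align 8] → 112
@112: m3 [1B, align 1] → 113
+1 pad (align 2)
@114: a [2B, align 2] → 116
+4 pad (align 8)
@120: m8 [8B, align 8] → 128
@128: m13 [2B, align 2] → 130
@130: b [1B, align 1] → 131
+1 pad (align 2)
@132: m9 [2B, align 2] → 134
+2 pad (align 8)
@136: m0 [8B, align 8] → 144
@144: h [2B, align 2] → 146
+2 pad (align 4)
@148: c [4B, align 4] → 152
size 152, align 8
array of 12: 12 × 152 = 1824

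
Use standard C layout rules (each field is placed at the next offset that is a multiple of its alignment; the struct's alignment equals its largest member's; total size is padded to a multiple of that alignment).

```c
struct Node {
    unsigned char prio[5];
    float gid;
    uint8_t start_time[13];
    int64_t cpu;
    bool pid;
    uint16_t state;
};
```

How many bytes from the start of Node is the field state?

42

@0: prio [5B, align 1] → 5
+3 pad (align 4)
@8: gid [4B, align 4] → 12
@12: start_time [13B, align 1] → 25
+7 pad (align 8)
@32: cpu [8B, align 8] → 40
@40: pid [1B, align 1] → 41
+1 pad (align 2)
@42: state [2B, align 2] → 44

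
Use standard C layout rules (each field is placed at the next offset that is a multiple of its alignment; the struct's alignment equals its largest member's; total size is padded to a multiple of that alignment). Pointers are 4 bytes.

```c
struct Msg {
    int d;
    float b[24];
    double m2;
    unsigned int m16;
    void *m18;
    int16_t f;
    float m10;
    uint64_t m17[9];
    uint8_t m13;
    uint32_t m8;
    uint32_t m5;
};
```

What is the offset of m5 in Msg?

@0: d [4B, align 4] → 4
@4: b [96B, align 4] → 100
+4 pad (align 8)
@104: m2 [8B, align 8] → 112
@112: m16 [4B, align 4] → 116
@116: m18 [4B, align 4] → 120
@120: f [2B, align 2] → 122
+2 pad (align 4)
@124: m10 [4B, align 4] → 128
@128: m17 [72B, align 8] → 200
@200: m13 [1B, align 1] → 201
+3 pad (align 4)
@204: m8 [4B, align 4] → 208
@208: m5 [4B, align 4] → 212

208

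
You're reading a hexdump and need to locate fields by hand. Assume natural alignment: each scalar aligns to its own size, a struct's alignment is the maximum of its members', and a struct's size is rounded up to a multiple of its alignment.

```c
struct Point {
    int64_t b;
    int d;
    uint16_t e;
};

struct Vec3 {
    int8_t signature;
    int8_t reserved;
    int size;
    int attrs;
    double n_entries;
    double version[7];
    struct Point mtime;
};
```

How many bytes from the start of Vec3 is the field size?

4

Point: @0: b [8B, align 8] → 8; @8: d [4B, align 4] → 12; @12: e [2B, align 2] → 14; +2 tail pad (align 8); size 16, align 8
@0: signature [1B, align 1] → 1
@1: reserved [1B, align 1] → 2
+2 pad (align 4)
@4: size [4B, align 4] → 8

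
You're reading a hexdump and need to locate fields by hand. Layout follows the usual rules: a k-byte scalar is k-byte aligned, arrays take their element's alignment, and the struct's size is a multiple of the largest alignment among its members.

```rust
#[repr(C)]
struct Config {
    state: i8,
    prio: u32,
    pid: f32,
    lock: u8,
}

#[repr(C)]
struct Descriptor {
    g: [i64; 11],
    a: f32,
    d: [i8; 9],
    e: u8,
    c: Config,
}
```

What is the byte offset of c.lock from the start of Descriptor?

Config: @0: state [1B, align 1] → 1; +3 pad (align 4); @4: prio [4B, align 4] → 8; @8: pid [4B, align 4] → 12; @12: lock [1B, align 1] → 13; +3 tail pad (align 4); size 16, align 4
@0: g [88B, align 8] → 88
@88: a [4B, align 4] → 92
@92: d [9B, align 1] → 101
@101: e [1B, align 1] → 102
+2 pad (align 4)
@104: c [16B, align 4] → 120
within Config: lock at 12
104 + 12 = 116

116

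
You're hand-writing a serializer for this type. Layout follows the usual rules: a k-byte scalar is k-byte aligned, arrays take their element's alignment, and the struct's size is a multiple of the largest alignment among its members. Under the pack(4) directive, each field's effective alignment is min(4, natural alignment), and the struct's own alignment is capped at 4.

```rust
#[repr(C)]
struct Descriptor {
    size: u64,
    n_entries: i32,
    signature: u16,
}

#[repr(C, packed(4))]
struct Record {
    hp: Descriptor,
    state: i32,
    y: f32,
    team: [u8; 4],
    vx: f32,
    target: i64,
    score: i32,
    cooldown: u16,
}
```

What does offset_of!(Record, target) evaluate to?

Descriptor: @0: size [8B, align 8] → 8; @8: n_entries [4B, align 4] → 12; @12: signature [2B, align 2] → 14; +2 tail pad (align 8); size 16, align 8
@0: hp [16B, align 4] → 16
@16: state [4B, align 4] → 20
@20: y [4B, align 4] → 24
@24: team [4B, align 1] → 28
@28: vx [4B, align 4] → 32
@32: target [8B, align 4] → 40

32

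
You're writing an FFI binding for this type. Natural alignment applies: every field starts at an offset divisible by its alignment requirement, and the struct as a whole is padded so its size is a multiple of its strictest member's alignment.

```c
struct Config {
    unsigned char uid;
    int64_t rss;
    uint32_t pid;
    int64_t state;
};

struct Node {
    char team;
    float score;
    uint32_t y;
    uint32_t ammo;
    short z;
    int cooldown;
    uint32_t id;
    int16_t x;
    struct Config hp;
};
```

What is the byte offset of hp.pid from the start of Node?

Config: 0..1  uid  (1B, 1-aligned); 1..8  -- padding (7B); 8..16  rss  (8B, 8-aligned); 16..20  pid  (4B, 4-aligned); 20..24  -- padding (4B); 24..32  state  (8B, 8-aligned); sizeof = 32, alignof = 8
0..1  team  (1B, 1-aligned)
1..4  -- padding (3B)
4..8  score  (4B, 4-aligned)
8..12  y  (4B, 4-aligned)
12..16  ammo  (4B, 4-aligned)
16..18  z  (2B, 2-aligned)
18..20  -- padding (2B)
20..24  cooldown  (4B, 4-aligned)
24..28  id  (4B, 4-aligned)
28..30  x  (2B, 2-aligned)
30..32  -- padding (2B)
32..64  hp  (32B, 8-aligned)
within Config: pid at 16
32 + 16 = 48

48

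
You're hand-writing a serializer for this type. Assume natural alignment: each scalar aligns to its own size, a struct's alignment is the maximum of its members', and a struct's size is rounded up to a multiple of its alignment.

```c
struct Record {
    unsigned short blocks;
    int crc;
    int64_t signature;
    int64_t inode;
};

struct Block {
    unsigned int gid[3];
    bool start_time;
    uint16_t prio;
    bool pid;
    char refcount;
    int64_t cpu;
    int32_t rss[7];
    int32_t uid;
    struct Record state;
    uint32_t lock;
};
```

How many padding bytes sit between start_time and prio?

1

Record: @0: blocks [2B, align 2] → 2; +2 pad (align 4); @4: crc [4B, align 4] → 8; @8: signature [8B, align 8] → 16; @16: inode [8B, align 8] → 24; size 24, align 8
@0: gid [12B, align 4] → 12
@12: start_time [1B, align 1] → 13
+1 pad (align 2)
@14: prio [2B, align 2] → 16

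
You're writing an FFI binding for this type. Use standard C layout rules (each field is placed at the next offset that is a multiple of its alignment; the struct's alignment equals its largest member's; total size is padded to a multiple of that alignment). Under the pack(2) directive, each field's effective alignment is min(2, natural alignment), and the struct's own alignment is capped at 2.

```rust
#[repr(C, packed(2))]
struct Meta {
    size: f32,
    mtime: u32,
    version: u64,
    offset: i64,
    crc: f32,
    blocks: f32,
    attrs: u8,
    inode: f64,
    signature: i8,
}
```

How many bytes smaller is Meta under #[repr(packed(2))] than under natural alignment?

natural layout:
  0..4  size  (4B, 4-aligned)
  4..8  mtime  (4B, 4-aligned)
  8..16  version  (8B, 8-aligned)
  16..24  offset  (8B, 8-aligned)
  24..28  crc  (4B, 4-aligned)
  28..32  blocks  (4B, 4-aligned)
  32..33  attrs  (1B, 1-aligned)
  33..40  -- padding (7B)
  40..48  inode  (8B, 8-aligned)
  48..49  signature  (1B, 1-aligned)
  49..56  -- tail padding (7B)
  sizeof = 56, alignof = 8
packed(2) layout:
  0..4  size  (4B, 2-aligned)
  4..8  mtime  (4B, 2-aligned)
  8..16  version  (8B, 2-aligned)
  16..24  offset  (8B, 2-aligned)
  24..28  crc  (4B, 2-aligned)
  28..32  blocks  (4B, 2-aligned)
  32..33  attrs  (1B, 1-aligned)
  33..34  -- padding (1B)
  34..42  inode  (8B, 2-aligned)
  42..43  signature  (1B, 1-aligned)
  43..44  -- tail padding (1B)
  sizeof = 44, alignof = 2
56 − 44 = 12

12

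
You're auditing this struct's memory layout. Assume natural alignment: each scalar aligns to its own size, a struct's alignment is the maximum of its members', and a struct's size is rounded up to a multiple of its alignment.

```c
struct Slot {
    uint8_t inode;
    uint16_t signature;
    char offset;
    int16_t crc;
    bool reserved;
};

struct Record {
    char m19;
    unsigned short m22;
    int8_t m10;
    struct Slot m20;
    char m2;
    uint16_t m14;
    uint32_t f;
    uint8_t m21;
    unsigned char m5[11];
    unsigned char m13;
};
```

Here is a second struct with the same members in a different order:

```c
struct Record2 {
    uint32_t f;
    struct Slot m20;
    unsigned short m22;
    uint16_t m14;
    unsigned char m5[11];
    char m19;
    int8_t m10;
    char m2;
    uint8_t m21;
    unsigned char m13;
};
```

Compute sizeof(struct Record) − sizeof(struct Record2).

4

Slot: inode at 0 (size 1, align 1) → ends 1; pad 1 to align 2 for signature; signature at 2 (size 2, align 2) → ends 4; offset at 4 (size 1, align 1) → ends 5; pad 1 to align 2 for crc; crc at 6 (size 2, align 2) → ends 8; reserved at 8 (size 1, align 1) → ends 9; tail pad 1 to reach multiple of 2; total 10 bytes, alignment 2
m19 at 0 (size 1, align 1) → ends 1
pad 1 to align 2 for m22
m22 at 2 (size 2, align 2) → ends 4
m10 at 4 (size 1, align 1) → ends 5
pad 1 to align 2 for m20
m20 at 6 (size 10, align 2) → ends 16
m2 at 16 (size 1, align 1) → ends 17
pad 1 to align 2 for m14
m14 at 18 (size 2, align 2) → ends 20
f at 20 (size 4, align 4) → ends 24
m21 at 24 (size 1, align 1) → ends 25
m5 at 25 (size 11, align 1) → ends 36
m13 at 36 (size 1, align 1) → ends 37
tail pad 3 to reach multiple of 4
total 40 bytes, alignment 4
— Record2 —
f at 0 (size 4, align 4) → ends 4
m20 at 4 (size 10, align 2) → ends 14
m22 at 14 (size 2, align 2) → ends 16
m14 at 16 (size 2, align 2) → ends 18
m5 at 18 (size 11, align 1) → ends 29
m19 at 29 (size 1, align 1) → ends 30
m10 at 30 (size 1, align 1) → ends 31
m2 at 31 (size 1, align 1) → ends 32
m21 at 32 (size 1, align 1) → ends 33
m13 at 33 (size 1, align 1) → ends 34
tail pad 2 to reach multiple of 4
total 36 bytes, alignment 4
40 − 36 = 4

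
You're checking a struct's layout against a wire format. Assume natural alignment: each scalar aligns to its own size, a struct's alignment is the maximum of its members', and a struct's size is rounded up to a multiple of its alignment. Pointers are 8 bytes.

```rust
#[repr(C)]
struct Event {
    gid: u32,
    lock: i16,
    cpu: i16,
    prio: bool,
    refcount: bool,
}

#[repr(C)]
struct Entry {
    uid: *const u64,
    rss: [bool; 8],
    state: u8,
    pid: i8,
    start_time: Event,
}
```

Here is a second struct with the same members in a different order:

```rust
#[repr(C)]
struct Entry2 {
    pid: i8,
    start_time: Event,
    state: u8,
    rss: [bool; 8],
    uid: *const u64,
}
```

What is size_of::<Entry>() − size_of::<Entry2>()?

Event: 0..4  gid  (4B, 4-aligned); 4..6  lock  (2B, 2-aligned); 6..8  cpu  (2B, 2-aligned); 8..9  prio  (1B, 1-aligned); 9..10  refcount  (1B, 1-aligned); 10..12  -- tail padding (2B); sizeof = 12, alignof = 4
0..8  uid  (8B, 8-aligned)
8..16  rss  (8B, 1-aligned)
16..17  state  (1B, 1-aligned)
17..18  pid  (1B, 1-aligned)
18..20  -- padding (2B)
20..32  start_time  (12B, 4-aligned)
sizeof = 32, alignof = 8
— Entry2 —
0..1  pid  (1B, 1-aligned)
1..4  -- padding (3B)
4..16  start_time  (12B, 4-aligned)
16..17  state  (1B, 1-aligned)
17..25  rss  (8B, 1-aligned)
25..32  -- padding (7B)
32..40  uid  (8B, 8-aligned)
sizeof = 40, alignof = 8
32 − 40 = -8

-8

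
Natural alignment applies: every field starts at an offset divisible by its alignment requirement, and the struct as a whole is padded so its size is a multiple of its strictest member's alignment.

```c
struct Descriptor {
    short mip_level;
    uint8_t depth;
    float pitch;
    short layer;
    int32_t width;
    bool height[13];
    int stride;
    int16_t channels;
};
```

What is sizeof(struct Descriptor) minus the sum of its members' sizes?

8

@0: mip_level [2B, align 2] → 2
@2: depth [1B, align 1] → 3
+1 pad (align 4)
@4: pitch [4B, align 4] → 8
@8: layer [2B, align 2] → 10
+2 pad (align 4)
@12: width [4B, align 4] → 16
@16: height [13B, align 1] → 29
+3 pad (align 4)
@32: stride [4B, align 4] → 36
@36: channels [2B, align 2] → 38
+2 tail pad (align 4)
size 40, align 4
data bytes 32, size 40 → padding 8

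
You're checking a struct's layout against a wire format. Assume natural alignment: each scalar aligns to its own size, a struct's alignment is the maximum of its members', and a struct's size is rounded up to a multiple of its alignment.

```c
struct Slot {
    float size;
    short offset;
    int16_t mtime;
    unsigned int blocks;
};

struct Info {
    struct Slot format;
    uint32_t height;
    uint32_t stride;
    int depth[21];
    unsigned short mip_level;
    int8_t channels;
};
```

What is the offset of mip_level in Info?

Slot: @0: size [4B, align 4] → 4; @4: offset [2B, align 2] → 6; @6: mtime [2B, align 2] → 8; @8: blocks [4B, align 4] → 12; size 12, align 4
@0: format [12B, align 4] → 12
@12: height [4B, align 4] → 16
@16: stride [4B, align 4] → 20
@20: depth [84B, align 4] → 104
@104: mip_level [2B, align 2] → 106

104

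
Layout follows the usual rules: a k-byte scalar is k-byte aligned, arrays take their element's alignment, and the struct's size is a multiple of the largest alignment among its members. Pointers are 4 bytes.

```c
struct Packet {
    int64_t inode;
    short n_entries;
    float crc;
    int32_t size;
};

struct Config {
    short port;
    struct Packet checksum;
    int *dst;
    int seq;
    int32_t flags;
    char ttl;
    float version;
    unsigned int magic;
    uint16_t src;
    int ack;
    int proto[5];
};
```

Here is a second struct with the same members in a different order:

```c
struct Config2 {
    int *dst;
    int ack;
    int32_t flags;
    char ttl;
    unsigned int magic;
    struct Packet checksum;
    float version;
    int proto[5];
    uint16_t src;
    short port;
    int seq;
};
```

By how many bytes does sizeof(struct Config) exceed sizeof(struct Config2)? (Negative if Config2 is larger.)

Packet: inode at 0 (size 8, align 8) → ends 8; n_entries at 8 (size 2, align 2) → ends 10; pad 2 to align 4 for crc; crc at 12 (size 4, align 4) → ends 16; size at 16 (size 4, align 4) → ends 20; tail pad 4 to reach multiple of 8; total 24 bytes, alignment 8
port at 0 (size 2, align 2) → ends 2
pad 6 to align 8 for checksum
checksum at 8 (size 24, align 8) → ends 32
dst at 32 (size 4, align 4) → ends 36
seq at 36 (size 4, align 4) → ends 40
flags at 40 (size 4, align 4) → ends 44
ttl at 44 (size 1, align 1) → ends 45
pad 3 to align 4 for version
version at 48 (size 4, align 4) → ends 52
magic at 52 (size 4, align 4) → ends 56
src at 56 (size 2, align 2) → ends 58
pad 2 to align 4 for ack
ack at 60 (size 4, align 4) → ends 64
proto at 64 (size 20, align 4) → ends 84
tail pad 4 to reach multiple of 8
total 88 bytes, alignment 8
— Config2 —
dst at 0 (size 4, align 4) → ends 4
ack at 4 (size 4, align 4) → ends 8
flags at 8 (size 4, align 4) → ends 12
ttl at 12 (size 1, align 1) → ends 13
pad 3 to align 4 for magic
magic at 16 (size 4, align 4) → ends 20
pad 4 to align 8 for checksum
checksum at 24 (size 24, align 8) → ends 48
version at 48 (size 4, align 4) → ends 52
proto at 52 (size 20, align 4) → ends 72
src at 72 (size 2, align 2) → ends 74
port at 74 (size 2, align 2) → ends 76
seq at 76 (size 4, align 4) → ends 80
total 80 bytes, alignment 8
88 − 80 = 8

8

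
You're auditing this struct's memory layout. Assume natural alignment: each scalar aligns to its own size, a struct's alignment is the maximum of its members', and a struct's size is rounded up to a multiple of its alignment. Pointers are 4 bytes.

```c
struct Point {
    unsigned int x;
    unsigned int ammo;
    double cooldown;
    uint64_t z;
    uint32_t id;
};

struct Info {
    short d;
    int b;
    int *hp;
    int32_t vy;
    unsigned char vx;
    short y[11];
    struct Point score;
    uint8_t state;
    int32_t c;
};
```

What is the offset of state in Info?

72

Point: x at 0 (size 4, align 4) → ends 4; ammo at 4 (size 4, align 4) → ends 8; cooldown at 8 (size 8, align 8) → ends 16; z at 16 (size 8, align 8) → ends 24; id at 24 (size 4, align 4) → ends 28; tail pad 4 to reach multiple of 8; total 32 bytes, alignment 8
d at 0 (size 2, align 2) → ends 2
pad 2 to align 4 for b
b at 4 (size 4, align 4) → ends 8
hp at 8 (size 4, align 4) → ends 12
vy at 12 (size 4, align 4) → ends 16
vx at 16 (size 1, align 1) → ends 17
pad 1 to align 2 for y
y at 18 (size 22, align 2) → ends 40
score at 40 (size 32, align 8) → ends 72
state at 72 (size 1, align 1) → ends 73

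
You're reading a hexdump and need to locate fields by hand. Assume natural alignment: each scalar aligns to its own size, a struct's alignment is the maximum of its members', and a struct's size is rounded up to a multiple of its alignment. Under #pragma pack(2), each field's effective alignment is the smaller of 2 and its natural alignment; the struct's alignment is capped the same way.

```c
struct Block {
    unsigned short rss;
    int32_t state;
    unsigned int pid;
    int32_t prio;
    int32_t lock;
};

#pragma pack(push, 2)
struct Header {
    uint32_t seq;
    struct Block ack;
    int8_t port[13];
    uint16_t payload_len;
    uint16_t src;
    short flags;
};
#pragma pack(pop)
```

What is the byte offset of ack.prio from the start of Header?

Block: 0..2  rss  (2B, 2-aligned); 2..4  -- padding (2B); 4..8  state  (4B, 4-aligned); 8..12  pid  (4B, 4-aligned); 12..16  prio  (4B, 4-aligned); 16..20  lock  (4B, 4-aligned); sizeof = 20, alignof = 4
0..4  seq  (4B, 2-aligned)
4..24  ack  (20B, 2-aligned)
within Block: prio at 12
4 + 12 = 16

16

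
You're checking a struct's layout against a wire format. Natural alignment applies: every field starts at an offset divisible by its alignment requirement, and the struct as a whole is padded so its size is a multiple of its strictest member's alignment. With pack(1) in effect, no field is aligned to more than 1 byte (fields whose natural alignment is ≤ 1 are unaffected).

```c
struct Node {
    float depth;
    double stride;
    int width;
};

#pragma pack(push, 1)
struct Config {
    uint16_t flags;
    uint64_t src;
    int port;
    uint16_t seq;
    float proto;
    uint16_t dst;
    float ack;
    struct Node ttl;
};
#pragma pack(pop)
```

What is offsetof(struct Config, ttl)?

Node: depth at 0 (size 4, align 4) → ends 4; pad 4 to align 8 for stride; stride at 8 (size 8, align 8) → ends 16; width at 16 (size 4, align 4) → ends 20; tail pad 4 to reach multiple of 8; total 24 bytes, alignment 8
flags at 0 (size 2, align 1) → ends 2
src at 2 (size 8, align 1) → ends 10
port at 10 (size 4, align 1) → ends 14
seq at 14 (size 2, align 1) → ends 16
proto at 16 (size 4, align 1) → ends 20
dst at 20 (size 2, align 1) → ends 22
ack at 22 (size 4, align 1) → ends 26
ttl at 26 (size 24, align 1) → ends 50

26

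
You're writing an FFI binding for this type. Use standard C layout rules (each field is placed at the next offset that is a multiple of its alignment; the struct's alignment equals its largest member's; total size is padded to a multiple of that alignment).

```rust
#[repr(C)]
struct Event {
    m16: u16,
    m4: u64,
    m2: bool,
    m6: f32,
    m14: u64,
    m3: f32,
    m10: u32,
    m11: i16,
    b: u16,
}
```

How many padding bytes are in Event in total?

@0: m16 [2B, align 2] → 2
+6 pad (align 8)
@8: m4 [8B, align 8] → 16
@16: m2 [1B, align 1] → 17
+3 pad (align 4)
@20: m6 [4B, align 4] → 24
@24: m14 [8B, align 8] → 32
@32: m3 [4B, align 4] → 36
@36: m10 [4B, align 4] → 40
@40: m11 [2B, align 2] → 42
@42: b [2B, align 2] → 44
+4 tail pad (align 8)
size 48, align 8
data bytes 35, size 48 → padding 13

13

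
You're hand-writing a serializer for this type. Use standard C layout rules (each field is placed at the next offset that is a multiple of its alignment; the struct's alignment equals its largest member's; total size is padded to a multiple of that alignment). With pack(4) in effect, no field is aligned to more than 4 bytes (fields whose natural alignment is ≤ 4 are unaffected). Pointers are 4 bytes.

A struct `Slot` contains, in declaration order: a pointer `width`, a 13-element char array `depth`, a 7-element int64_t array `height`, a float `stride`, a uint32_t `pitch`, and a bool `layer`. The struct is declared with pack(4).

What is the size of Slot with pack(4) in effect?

0..4  width  (4B, 4-aligned)
4..17  depth  (13B, 1-aligned)
17..20  -- padding (3B)
20..76  height  (56B, 4-aligned)
76..80  stride  (4B, 4-aligned)
80..84  pitch  (4B, 4-aligned)
84..85  layer  (1B, 1-aligned)
85..88  -- tail padding (3B)
sizeof = 88, alignof = 4

88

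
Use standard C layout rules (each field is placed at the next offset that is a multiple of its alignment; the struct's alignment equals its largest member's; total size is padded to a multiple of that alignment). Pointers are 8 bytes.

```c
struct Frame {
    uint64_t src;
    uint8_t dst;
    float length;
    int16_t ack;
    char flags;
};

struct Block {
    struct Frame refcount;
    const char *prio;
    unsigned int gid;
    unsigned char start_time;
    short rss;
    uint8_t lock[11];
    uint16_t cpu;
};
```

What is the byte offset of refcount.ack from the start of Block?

16

Frame: 0..8  src  (8B, 8-aligned); 8..9  dst  (1B, 1-aligned); 9..12  -- padding (3B); 12..16  length  (4B, 4-aligned); 16..18  ack  (2B, 2-aligned); 18..19  flags  (1B, 1-aligned); 19..24  -- tail padding (5B); sizeof = 24, alignof = 8
0..24  refcount  (24B, 8-aligned)
within Frame: ack at 16
0 + 16 = 16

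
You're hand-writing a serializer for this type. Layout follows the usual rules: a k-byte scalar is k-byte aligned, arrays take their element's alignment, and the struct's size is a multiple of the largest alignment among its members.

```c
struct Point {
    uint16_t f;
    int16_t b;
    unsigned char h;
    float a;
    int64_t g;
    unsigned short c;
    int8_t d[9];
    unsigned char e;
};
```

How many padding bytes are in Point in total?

0..2  f  (2B, 2-aligned)
2..4  b  (2B, 2-aligned)
4..5  h  (1B, 1-aligned)
5..8  -- padding (3B)
8..12  a  (4B, 4-aligned)
12..16  -- padding (4B)
16..24  g  (8B, 8-aligned)
24..26  c  (2B, 2-aligned)
26..35  d  (9B, 1-aligned)
35..36  e  (1B, 1-aligned)
36..40  -- tail padding (4B)
sizeof = 40, alignof = 8
data bytes 29, size 40 → padding 11

11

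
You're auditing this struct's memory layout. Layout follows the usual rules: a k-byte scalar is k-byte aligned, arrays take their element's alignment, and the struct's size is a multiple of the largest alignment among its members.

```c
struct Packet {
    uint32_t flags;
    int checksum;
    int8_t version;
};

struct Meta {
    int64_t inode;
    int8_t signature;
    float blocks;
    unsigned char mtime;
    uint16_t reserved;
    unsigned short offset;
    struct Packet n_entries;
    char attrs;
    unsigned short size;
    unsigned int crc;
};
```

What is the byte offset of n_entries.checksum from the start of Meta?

28

Packet: flags at 0 (size 4, align 4) → ends 4; checksum at 4 (size 4, align 4) → ends 8; version at 8 (size 1, align 1) → ends 9; tail pad 3 to reach multiple of 4; total 12 bytes, alignment 4
inode at 0 (size 8, align 8) → ends 8
signature at 8 (size 1, align 1) → ends 9
pad 3 to align 4 for blocks
blocks at 12 (size 4, align 4) → ends 16
mtime at 16 (size 1, align 1) → ends 17
pad 1 to align 2 for reserved
reserved at 18 (size 2, align 2) → ends 20
offset at 20 (size 2, align 2) → ends 22
pad 2 to align 4 for n_entries
n_entries at 24 (size 12, align 4) → ends 36
within Packet: checksum at 4
24 + 4 = 28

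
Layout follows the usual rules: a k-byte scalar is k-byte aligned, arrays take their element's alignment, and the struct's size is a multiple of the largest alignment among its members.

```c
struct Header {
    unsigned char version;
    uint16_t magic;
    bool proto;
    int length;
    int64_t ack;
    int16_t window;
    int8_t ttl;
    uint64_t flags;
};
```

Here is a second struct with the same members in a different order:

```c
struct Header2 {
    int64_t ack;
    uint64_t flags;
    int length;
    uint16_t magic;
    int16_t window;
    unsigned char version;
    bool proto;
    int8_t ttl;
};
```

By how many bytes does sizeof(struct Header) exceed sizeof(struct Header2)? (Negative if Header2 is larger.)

@0: version [1B, align 1] → 1
+1 pad (align 2)
@2: magic [2B, align 2] → 4
@4: proto [1B, align 1] → 5
+3 pad (align 4)
@8: length [4B, align 4] → 12
+4 pad (align 8)
@16: ack [8B, align 8] → 24
@24: window [2B, align 2] → 26
@26: ttl [1B, align 1] → 27
+5 pad (align 8)
@32: flags [8B, align 8] → 40
size 40, align 8
— Header2 —
@0: ack [8B, align 8] → 8
@8: flags [8B, align 8] → 16
@16: length [4B, align 4] → 20
@20: magic [2B, align 2] → 22
@22: window [2B, align 2] → 24
@24: version [1B, align 1] → 25
@25: proto [1B, align 1] → 26
@26: ttl [1B, align 1] → 27
+5 tail pad (align 8)
size 32, align 8
40 − 32 = 8

8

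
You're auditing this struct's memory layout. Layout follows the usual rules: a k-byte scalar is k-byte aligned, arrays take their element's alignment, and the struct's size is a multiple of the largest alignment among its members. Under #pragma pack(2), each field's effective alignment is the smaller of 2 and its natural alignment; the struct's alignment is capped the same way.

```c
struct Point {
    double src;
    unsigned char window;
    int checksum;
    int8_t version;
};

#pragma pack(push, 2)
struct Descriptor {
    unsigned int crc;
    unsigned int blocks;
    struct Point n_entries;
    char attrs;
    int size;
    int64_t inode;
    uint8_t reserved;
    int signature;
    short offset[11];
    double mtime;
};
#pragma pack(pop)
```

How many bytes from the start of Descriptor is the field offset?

Point: src at 0 (size 8, align 8) → ends 8; window at 8 (size 1, align 1) → ends 9; pad 3 to align 4 for checksum; checksum at 12 (size 4, align 4) → ends 16; version at 16 (size 1, align 1) → ends 17; tail pad 7 to reach multiple of 8; total 24 bytes, alignment 8
crc at 0 (size 4, align 2) → ends 4
blocks at 4 (size 4, align 2) → ends 8
n_entries at 8 (size 24, align 2) → ends 32
attrs at 32 (size 1, align 1) → ends 33
pad 1 to align 2 for size
size at 34 (size 4, align 2) → ends 38
inode at 38 (size 8, align 2) → ends 46
reserved at 46 (size 1, align 1) → ends 47
pad 1 to align 2 for signature
signature at 48 (size 4, align 2) → ends 52
offset at 52 (size 22, align 2) → ends 74

52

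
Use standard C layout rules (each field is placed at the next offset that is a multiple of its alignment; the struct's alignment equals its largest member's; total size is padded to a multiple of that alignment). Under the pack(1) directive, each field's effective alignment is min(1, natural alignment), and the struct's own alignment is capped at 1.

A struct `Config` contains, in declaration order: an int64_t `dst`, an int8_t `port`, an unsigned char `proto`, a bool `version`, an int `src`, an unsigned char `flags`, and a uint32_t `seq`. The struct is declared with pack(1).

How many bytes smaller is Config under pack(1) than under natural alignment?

4

natural layout:
  dst at 0 (size 8, align 8) → ends 8
  port at 8 (size 1, align 1) → ends 9
  proto at 9 (size 1, align 1) → ends 10
  version at 10 (size 1, align 1) → ends 11
  pad 1 to align 4 for src
  src at 12 (size 4, align 4) → ends 16
  flags at 16 (size 1, align 1) → ends 17
  pad 3 to align 4 for seq
  seq at 20 (size 4, align 4) → ends 24
  total 24 bytes, alignment 8
packed(1) layout:
  dst at 0 (size 8, align 1) → ends 8
  port at 8 (size 1, align 1) → ends 9
  proto at 9 (size 1, align 1) → ends 10
  version at 10 (size 1, align 1) → ends 11
  src at 11 (size 4, align 1) → ends 15
  flags at 15 (size 1, align 1) → ends 16
  seq at 16 (size 4, align 1) → ends 20
  total 20 bytes, alignment 1
24 − 20 = 4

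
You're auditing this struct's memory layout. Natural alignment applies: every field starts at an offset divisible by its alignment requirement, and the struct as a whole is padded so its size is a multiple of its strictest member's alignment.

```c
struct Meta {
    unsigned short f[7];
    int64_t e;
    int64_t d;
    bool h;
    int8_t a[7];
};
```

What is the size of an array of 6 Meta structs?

240

@0: f [14B, align 2] → 14
+2 pad (align 8)
@16: e [8B, align 8] → 24
@24: d [8B, align 8] → 32
@32: h [1B, align 1] → 33
@33: a [7B, align 1] → 40
size 40, align 8
array of 6: 6 × 40 = 240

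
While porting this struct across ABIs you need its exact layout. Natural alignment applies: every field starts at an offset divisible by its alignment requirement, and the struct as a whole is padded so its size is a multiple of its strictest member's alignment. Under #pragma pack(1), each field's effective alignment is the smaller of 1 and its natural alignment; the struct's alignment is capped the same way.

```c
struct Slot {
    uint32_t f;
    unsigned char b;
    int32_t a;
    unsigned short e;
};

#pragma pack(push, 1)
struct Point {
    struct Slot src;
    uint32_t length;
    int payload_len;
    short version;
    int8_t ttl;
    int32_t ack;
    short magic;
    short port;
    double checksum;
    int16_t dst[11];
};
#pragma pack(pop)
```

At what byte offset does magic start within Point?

Slot: f at 0 (size 4, align 4) → ends 4; b at 4 (size 1, align 1) → ends 5; pad 3 to align 4 for a; a at 8 (size 4, align 4) → ends 12; e at 12 (size 2, align 2) → ends 14; tail pad 2 to reach multiple of 4; total 16 bytes, alignment 4
src at 0 (size 16, align 1) → ends 16
length at 16 (size 4, align 1) → ends 20
payload_len at 20 (size 4, align 1) → ends 24
version at 24 (size 2, align 1) → ends 26
ttl at 26 (size 1, align 1) → ends 27
ack at 27 (size 4, align 1) → ends 31
magic at 31 (size 2, align 1) → ends 33

31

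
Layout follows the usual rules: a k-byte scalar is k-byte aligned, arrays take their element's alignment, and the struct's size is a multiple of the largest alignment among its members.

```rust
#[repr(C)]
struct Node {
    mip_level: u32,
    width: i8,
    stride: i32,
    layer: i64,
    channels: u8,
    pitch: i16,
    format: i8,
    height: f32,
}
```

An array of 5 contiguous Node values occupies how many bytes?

200

mip_level at 0 (size 4, align 4) → ends 4
width at 4 (size 1, align 1) → ends 5
pad 3 to align 4 for stride
stride at 8 (size 4, align 4) → ends 12
pad 4 to align 8 for layer
layer at 16 (size 8, align 8) → ends 24
channels at 24 (size 1, align 1) → ends 25
pad 1 to align 2 for pitch
pitch at 26 (size 2, align 2) → ends 28
format at 28 (size 1, align 1) → ends 29
pad 3 to align 4 for height
height at 32 (size 4, align 4) → ends 36
tail pad 4 to reach multiple of 8
total 40 bytes, alignment 8
array of 5: 5 × 40 = 200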